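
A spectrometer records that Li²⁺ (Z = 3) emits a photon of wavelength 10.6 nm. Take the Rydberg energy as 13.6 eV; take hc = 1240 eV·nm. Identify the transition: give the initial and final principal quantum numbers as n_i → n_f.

n_i = 5, n_f = 1

The photon energy is ΔE = hc/λ = 1240 / 10.6 = 117.0 eV.
With Z = 3, ΔE = 122.4 × (1/n_f² − 1/n_i²), so 1/n_f² − 1/n_i² = 0.9557.
Trying n_f = 1 gives 1/n_i² = 0.04427, i.e. n_i ≈ 5; this pair matches.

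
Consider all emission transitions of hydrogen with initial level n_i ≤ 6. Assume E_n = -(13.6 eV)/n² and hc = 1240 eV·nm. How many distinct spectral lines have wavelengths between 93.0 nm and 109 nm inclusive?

4

Enumerate all n_i → n_f pairs with 1 ≤ n_f < n_i ≤ 6 and compute λ = 1240 / [13.6·1·(1/n_f² − 1/n_i²)].
Lines falling in [93.0, 109] nm: 6→1 (93.78 nm), 5→1 (94.98 nm), 4→1 (97.25 nm), 3→1 (102.6 nm).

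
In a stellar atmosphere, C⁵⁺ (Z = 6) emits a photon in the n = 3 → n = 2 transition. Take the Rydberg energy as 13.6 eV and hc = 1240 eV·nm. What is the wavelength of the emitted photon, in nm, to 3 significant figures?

For Z = 6 the level energies scale as Z², so the effective Rydberg energy is 13.6 × 36 = 489.6 eV.
ΔE = 489.6 × (1/2² − 1/3²) = 489.6 × 0.1389 = 68.00 eV.
λ = hc/ΔE = 1240 / 68.00 = 18.2 nm.

18.2 nm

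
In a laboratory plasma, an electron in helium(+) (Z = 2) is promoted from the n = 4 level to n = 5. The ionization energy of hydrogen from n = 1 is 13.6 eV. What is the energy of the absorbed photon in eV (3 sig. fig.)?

The Bohr energies scale as Z², so for Z = 2: E_n = −54.40/n² eV.
E_5 = −54.40/25 = −2.176 eV and E_4 = −54.40/16 = −3.400 eV.
The photon energy is |E_5 − E_4| = 1.22 eV.

1.22 eV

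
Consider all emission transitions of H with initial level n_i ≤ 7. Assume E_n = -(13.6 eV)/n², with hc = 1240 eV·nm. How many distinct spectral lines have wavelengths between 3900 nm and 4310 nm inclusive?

1

Enumerate all n_i → n_f pairs with 1 ≤ n_f < n_i ≤ 7 and compute λ = 1240 / [13.6·1·(1/n_f² − 1/n_i²)].
Lines falling in [3900, 4310] nm: 5→4 (4052 nm).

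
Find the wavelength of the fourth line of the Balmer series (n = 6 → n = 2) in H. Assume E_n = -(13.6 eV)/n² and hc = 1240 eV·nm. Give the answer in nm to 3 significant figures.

The Balmer series terminates on n_f = 2; the fourth line has n_i = 2+4 = 6.
ΔE = 13.60 × (1/2² − 1/6²) = 3.022 eV.
λ = 1240 / 3.022 = 410 nm.

410 nm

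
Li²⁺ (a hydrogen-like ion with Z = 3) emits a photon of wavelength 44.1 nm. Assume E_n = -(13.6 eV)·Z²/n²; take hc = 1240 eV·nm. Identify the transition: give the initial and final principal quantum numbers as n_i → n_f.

The photon energy is ΔE = hc/λ = 1240 / 44.1 = 28.12 eV.
With Z = 3, ΔE = 122.4 × (1/n_f² − 1/n_i²), so 1/n_f² − 1/n_i² = 0.2297.
Trying n_f = 2 gives 1/n_i² = 0.02028, i.e. n_i ≈ 7; this pair matches.

n_i = 7, n_f = 2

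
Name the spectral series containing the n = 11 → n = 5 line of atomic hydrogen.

Pfund

The series is set by the lower level: n_f = 5 is the Pfund series.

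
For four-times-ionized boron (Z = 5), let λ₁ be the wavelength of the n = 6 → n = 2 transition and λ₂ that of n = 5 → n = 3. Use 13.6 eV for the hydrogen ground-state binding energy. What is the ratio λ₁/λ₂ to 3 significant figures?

0.320

λ ∝ 1/ΔE ∝ 1/(1/n_f² − 1/n_i²), and the Z² and hc factors cancel in the ratio.
λ₁/λ₂ = (1/3² − 1/5²)/(1/2² − 1/6²) = 0.07111/0.2222 = 0.320.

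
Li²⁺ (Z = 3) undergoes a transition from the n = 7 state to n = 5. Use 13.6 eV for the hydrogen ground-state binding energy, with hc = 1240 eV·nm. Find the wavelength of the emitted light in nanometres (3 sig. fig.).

For Z = 3 the level energies scale as Z², so the effective Rydberg energy is 13.6 × 9 = 122.4 eV.
ΔE = 122.4 × (1/5² − 1/7²) = 122.4 × 0.01959 = 2.398 eV.
λ = hc/ΔE = 1240 / 2.398 = 517 nm.

517 nm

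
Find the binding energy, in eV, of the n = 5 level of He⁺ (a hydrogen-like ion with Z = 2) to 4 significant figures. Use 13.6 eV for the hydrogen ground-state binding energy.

E_n = −13.6 Z²/n² = −54.40/n² eV for Z = 2.
E_5 = −54.40/25 = −2.176 eV, so ionization (to E = 0) requires 2.176 eV.

2.176 eV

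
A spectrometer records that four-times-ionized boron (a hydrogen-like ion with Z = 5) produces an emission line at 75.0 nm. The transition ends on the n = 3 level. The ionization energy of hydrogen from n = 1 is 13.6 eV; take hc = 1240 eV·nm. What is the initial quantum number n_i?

The photon energy is ΔE = hc/λ = 1240 / 75.0 = 16.53 eV.
With Z = 5, ΔE = 340.0 × (1/n_f² − 1/n_i²), so 1/n_f² − 1/n_i² = 0.04863.
With n_f = 3: 1/n_i² = 1/9 − 0.04863 = 0.06248, so n_i ≈ 4.00.

n_i = 4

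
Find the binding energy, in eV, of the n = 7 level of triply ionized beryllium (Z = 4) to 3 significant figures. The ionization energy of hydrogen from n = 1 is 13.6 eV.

E_n = −13.6 Z²/n² = −217.6/n² eV for Z = 4.
E_7 = −217.6/49 = −4.44 eV, so ionization (to E = 0) requires 4.44 eV.

4.44 eV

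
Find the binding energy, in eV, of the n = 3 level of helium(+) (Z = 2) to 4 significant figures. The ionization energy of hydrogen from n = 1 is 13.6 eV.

E_n = −13.6 Z²/n² = −54.40/n² eV for Z = 2.
E_3 = −54.40/9 = −6.044 eV, so ionization (to E = 0) requires 6.044 eV.

6.044 eV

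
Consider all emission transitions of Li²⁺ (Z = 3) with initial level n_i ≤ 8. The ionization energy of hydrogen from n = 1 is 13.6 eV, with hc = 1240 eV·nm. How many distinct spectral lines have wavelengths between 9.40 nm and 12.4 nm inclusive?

6

Enumerate all n_i → n_f pairs with 1 ≤ n_f < n_i ≤ 8 and compute λ = 1240 / [13.6·9·(1/n_f² − 1/n_i²)].
Lines falling in [9.40, 12.4] nm: 8→1 (10.29 nm), 7→1 (10.34 nm), 6→1 (10.42 nm), 5→1 (10.55 nm), 4→1 (10.81 nm), 3→1 (11.40 nm).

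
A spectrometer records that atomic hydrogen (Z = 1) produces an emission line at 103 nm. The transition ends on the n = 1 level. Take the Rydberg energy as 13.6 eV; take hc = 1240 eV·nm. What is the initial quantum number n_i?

n_i = 3

The photon energy is ΔE = hc/λ = 1240 / 103 = 12.04 eV.
With Z = 1, ΔE = 13.60 × (1/n_f² − 1/n_i²), so 1/n_f² − 1/n_i² = 0.8852.
With n_f = 1: 1/n_i² = 1/1 − 0.8852 = 0.1148, so n_i ≈ 2.95.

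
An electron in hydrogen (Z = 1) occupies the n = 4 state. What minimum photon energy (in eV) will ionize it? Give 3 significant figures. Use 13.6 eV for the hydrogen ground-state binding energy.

E_4 = −13.60/16 = −0.850 eV, so ionization (to E = 0) requires 0.850 eV.

0.850 eV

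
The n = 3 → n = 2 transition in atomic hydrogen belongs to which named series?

The series is set by the lower level: n_f = 2 is the Balmer series.

Balmer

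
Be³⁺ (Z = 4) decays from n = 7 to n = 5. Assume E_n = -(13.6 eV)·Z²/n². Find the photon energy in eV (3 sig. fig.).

4.26 eV

The Bohr energies scale as Z², so for Z = 4: E_n = −217.6/n² eV.
E_7 = −217.6/49 = −4.441 eV and E_5 = −217.6/25 = −8.704 eV.
The photon energy is |E_7 − E_5| = 4.26 eV.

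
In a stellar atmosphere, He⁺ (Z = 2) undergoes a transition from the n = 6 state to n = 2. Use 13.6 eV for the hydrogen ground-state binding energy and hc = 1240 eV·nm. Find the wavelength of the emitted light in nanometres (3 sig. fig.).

103 nm

For Z = 2 the level energies scale as Z², so the effective Rydberg energy is 13.6 × 4 = 54.40 eV.
ΔE = 54.40 × (1/2² − 1/6²) = 54.40 × 0.2222 = 12.09 eV.
λ = hc/ΔE = 1240 / 12.09 = 103 nm.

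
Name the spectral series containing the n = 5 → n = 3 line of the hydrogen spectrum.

The series is set by the lower level: n_f = 3 is the Paschen series.

Paschen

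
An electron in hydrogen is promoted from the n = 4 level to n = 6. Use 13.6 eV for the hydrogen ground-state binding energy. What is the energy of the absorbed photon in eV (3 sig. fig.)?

0.472 eV

E_6 = −13.60/36 = −0.3778 eV and E_4 = −13.60/16 = −0.8500 eV.
The photon energy is |E_6 − E_4| = 0.472 eV.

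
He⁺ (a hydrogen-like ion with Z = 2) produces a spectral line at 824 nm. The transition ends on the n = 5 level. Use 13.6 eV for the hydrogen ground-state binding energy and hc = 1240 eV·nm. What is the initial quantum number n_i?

n_i = 9

The photon energy is ΔE = hc/λ = 1240 / 824 = 1.505 eV.
With Z = 2, ΔE = 54.40 × (1/n_f² − 1/n_i²), so 1/n_f² − 1/n_i² = 0.02766.
With n_f = 5: 1/n_i² = 1/25 − 0.02766 = 0.01234, so n_i ≈ 9.00.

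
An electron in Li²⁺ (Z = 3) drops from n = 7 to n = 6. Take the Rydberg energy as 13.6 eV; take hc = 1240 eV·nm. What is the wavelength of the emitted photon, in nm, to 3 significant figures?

1370 nm

For Z = 3 the level energies scale as Z², so the effective Rydberg energy is 13.6 × 9 = 122.4 eV.
ΔE = 122.4 × (1/6² − 1/7²) = 122.4 × 0.007370 = 0.9020 eV.
λ = hc/ΔE = 1240 / 0.9020 = 1370 nm.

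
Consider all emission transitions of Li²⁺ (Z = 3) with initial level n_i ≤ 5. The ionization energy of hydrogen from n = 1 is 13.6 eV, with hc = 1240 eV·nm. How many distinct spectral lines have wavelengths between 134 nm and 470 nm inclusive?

3

Enumerate all n_i → n_f pairs with 1 ≤ n_f < n_i ≤ 5 and compute λ = 1240 / [13.6·9·(1/n_f² − 1/n_i²)].
Lines falling in [134, 470] nm: 5→3 (142.5 nm), 4→3 (208.4 nm), 5→4 (450.3 nm).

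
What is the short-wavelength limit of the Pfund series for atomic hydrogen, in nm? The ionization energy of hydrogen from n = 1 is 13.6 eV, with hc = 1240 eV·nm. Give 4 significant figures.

The Pfund series has lower level n_f = 5; the series limit corresponds to n_i → ∞.
ΔE_max = 13.6 × 1 / 5² = 0.5440 eV.
λ_min = 1240 / 0.5440 = 2279 nm.

2279 nm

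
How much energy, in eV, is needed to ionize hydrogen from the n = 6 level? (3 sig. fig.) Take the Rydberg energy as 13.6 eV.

0.378 eV

E_6 = −13.60/36 = −0.378 eV, so ionization (to E = 0) requires 0.378 eV.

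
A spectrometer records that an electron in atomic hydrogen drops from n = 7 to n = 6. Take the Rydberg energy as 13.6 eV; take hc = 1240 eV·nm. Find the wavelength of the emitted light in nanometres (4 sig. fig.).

ΔE = 13.60 × (1/6² − 1/7²) = 13.60 × 0.007370 = 0.1002 eV.
λ = hc/ΔE = 1240 / 0.1002 = 12370 nm.

12370 nm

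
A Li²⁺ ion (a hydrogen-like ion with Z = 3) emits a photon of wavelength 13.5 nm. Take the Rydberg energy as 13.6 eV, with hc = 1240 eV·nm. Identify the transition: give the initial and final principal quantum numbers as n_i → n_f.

n_i = 2, n_f = 1

The photon energy is ΔE = hc/λ = 1240 / 13.5 = 91.85 eV.
With Z = 3, ΔE = 122.4 × (1/n_f² − 1/n_i²), so 1/n_f² − 1/n_i² = 0.7504.
Trying n_f = 1 gives 1/n_i² = 0.2496, i.e. n_i ≈ 2; this pair matches.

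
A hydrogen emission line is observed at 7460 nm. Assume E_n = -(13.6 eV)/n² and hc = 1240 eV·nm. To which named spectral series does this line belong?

ΔE = 1240/7460 = 0.1662 eV.
This matches 13.6 × (1/5² − 1/6²), so n_f = 5: the Pfund series.

Pfund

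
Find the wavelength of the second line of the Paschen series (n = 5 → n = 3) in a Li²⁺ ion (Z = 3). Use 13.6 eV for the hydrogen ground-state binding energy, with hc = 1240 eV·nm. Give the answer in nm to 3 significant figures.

The Paschen series terminates on n_f = 3; the second line has n_i = 3+2 = 5.
ΔE = 122.4 × (1/3² − 1/5²) = 8.704 eV.
λ = 1240 / 8.704 = 142 nm.

142 nm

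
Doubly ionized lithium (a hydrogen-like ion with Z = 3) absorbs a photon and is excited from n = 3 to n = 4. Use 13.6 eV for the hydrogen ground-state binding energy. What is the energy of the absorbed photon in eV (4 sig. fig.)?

The Bohr energies scale as Z², so for Z = 3: E_n = −122.4/n² eV.
E_4 = −122.4/16 = −7.650 eV and E_3 = −122.4/9 = −13.60 eV.
The photon energy is |E_4 − E_3| = 5.950 eV.

5.950 eV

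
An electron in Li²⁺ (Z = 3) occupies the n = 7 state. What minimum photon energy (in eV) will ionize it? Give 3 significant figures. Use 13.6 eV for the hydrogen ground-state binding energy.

2.50 eV

E_n = −13.6 Z²/n² = −122.4/n² eV for Z = 3.
E_7 = −122.4/49 = −2.50 eV, so ionization (to E = 0) requires 2.50 eV.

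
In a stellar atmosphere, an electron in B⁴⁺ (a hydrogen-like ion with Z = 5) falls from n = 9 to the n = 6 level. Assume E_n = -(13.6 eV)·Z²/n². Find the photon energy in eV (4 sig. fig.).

The Bohr energies scale as Z², so for Z = 5: E_n = −340.0/n² eV.
E_9 = −340.0/81 = −4.198 eV and E_6 = −340.0/36 = −9.444 eV.
The photon energy is |E_9 − E_6| = 5.247 eV.

5.247 eV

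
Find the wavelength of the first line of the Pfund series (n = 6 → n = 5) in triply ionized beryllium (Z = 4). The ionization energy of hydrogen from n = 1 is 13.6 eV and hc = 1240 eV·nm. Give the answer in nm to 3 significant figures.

The Pfund series terminates on n_f = 5; the first line has n_i = 5+1 = 6.
ΔE = 217.6 × (1/5² − 1/6²) = 2.660 eV.
λ = 1240 / 2.660 = 466 nm.

466 nm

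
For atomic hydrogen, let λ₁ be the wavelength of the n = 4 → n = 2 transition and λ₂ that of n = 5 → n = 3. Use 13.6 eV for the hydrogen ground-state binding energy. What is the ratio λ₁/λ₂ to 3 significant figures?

λ ∝ 1/ΔE ∝ 1/(1/n_f² − 1/n_i²), and the Z² and hc factors cancel in the ratio.
λ₁/λ₂ = (1/3² − 1/5²)/(1/2² − 1/4²) = 0.07111/0.1875 = 0.379.

0.379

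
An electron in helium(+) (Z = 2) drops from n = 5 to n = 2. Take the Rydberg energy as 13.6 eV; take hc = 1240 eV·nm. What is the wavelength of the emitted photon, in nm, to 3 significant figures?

For Z = 2 the level energies scale as Z², so the effective Rydberg energy is 13.6 × 4 = 54.40 eV.
ΔE = 54.40 × (1/2² − 1/5²) = 54.40 × 0.2100 = 11.42 eV.
λ = hc/ΔE = 1240 / 11.42 = 109 nm.

109 nm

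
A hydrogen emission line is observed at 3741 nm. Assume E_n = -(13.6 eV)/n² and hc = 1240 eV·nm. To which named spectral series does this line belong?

ΔE = 1240/3741 = 0.3315 eV.
This matches 13.6 × (1/5² − 1/8²), so n_f = 5: the Pfund series.

Pfund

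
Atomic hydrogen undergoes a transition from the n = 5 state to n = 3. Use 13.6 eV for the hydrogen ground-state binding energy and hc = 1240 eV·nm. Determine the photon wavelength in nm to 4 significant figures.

1282 nm

ΔE = 13.60 × (1/3² − 1/5²) = 13.60 × 0.07111 = 0.9671 eV.
λ = hc/ΔE = 1240 / 0.9671 = 1282 nm.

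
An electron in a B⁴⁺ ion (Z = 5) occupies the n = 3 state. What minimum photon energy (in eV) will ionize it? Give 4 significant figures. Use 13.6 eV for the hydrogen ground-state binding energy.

E_n = −13.6 Z²/n² = −340.0/n² eV for Z = 5.
E_3 = −340.0/9 = −37.78 eV, so ionization (to E = 0) requires 37.78 eV.

37.78 eV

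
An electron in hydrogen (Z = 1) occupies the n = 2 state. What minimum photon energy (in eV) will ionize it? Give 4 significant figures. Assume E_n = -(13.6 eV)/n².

E_2 = −13.60/4 = −3.400 eV, so ionization (to E = 0) requires 3.400 eV.

3.400 eV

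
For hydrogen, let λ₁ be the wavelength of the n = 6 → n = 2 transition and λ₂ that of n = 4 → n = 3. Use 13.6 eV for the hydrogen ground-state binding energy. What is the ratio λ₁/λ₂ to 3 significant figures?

0.219

λ ∝ 1/ΔE ∝ 1/(1/n_f² − 1/n_i²), and the Z² and hc factors cancel in the ratio.
λ₁/λ₂ = (1/3² − 1/4²)/(1/2² − 1/6²) = 0.04861/0.2222 = 0.219.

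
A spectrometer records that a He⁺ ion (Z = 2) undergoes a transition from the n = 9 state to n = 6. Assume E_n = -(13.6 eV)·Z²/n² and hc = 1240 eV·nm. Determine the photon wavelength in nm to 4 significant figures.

For Z = 2 the level energies scale as Z², so the effective Rydberg energy is 13.6 × 4 = 54.40 eV.
ΔE = 54.40 × (1/6² − 1/9²) = 54.40 × 0.01543 = 0.8395 eV.
λ = hc/ΔE = 1240 / 0.8395 = 1477 nm.

1477 nm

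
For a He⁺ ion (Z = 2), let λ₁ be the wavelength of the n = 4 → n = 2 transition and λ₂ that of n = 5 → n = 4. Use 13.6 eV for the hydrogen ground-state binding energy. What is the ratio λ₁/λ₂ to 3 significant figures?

λ ∝ 1/ΔE ∝ 1/(1/n_f² − 1/n_i²), and the Z² and hc factors cancel in the ratio.
λ₁/λ₂ = (1/4² − 1/5²)/(1/2² − 1/4²) = 0.02250/0.1875 = 0.120.

0.120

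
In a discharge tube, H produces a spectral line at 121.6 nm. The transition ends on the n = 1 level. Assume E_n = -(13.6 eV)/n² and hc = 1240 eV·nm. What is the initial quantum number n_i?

The photon energy is ΔE = hc/λ = 1240 / 121.6 = 10.20 eV.
With Z = 1, ΔE = 13.60 × (1/n_f² − 1/n_i²), so 1/n_f² − 1/n_i² = 0.7498.
With n_f = 1: 1/n_i² = 1/1 − 0.7498 = 0.2502, so n_i ≈ 2.00.

n_i = 2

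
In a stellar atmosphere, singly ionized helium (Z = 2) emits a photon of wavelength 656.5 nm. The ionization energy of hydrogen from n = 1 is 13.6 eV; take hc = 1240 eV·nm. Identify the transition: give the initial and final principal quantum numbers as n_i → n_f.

The photon energy is ΔE = hc/λ = 1240 / 656.5 = 1.889 eV.
With Z = 2, ΔE = 54.40 × (1/n_f² − 1/n_i²), so 1/n_f² − 1/n_i² = 0.03472.
Trying n_f = 4 gives 1/n_i² = 0.02778, i.e. n_i ≈ 6; this pair matches.

n_i = 6, n_f = 4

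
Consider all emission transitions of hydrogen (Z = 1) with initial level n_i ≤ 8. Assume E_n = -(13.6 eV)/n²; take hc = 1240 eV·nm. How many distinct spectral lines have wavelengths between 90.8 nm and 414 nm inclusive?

10

Enumerate all n_i → n_f pairs with 1 ≤ n_f < n_i ≤ 8 and compute λ = 1240 / [13.6·1·(1/n_f² − 1/n_i²)].
Lines falling in [90.8, 414] nm: 8→1 (92.62 nm), 7→1 (93.08 nm), 6→1 (93.78 nm), 5→1 (94.98 nm), 4→1 (97.25 nm), 3→1 (102.6 nm), 2→1 (121.6 nm), 8→2 (389.0 nm), 7→2 (397.1 nm), 6→2 (410.3 nm).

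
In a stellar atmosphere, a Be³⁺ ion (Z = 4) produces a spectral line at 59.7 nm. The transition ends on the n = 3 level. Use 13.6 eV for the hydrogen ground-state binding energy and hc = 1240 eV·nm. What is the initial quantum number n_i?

n_i = 8

The photon energy is ΔE = hc/λ = 1240 / 59.7 = 20.77 eV.
With Z = 4, ΔE = 217.6 × (1/n_f² − 1/n_i²), so 1/n_f² − 1/n_i² = 0.09545.
With n_f = 3: 1/n_i² = 1/9 − 0.09545 = 0.01566, so n_i ≈ 7.99.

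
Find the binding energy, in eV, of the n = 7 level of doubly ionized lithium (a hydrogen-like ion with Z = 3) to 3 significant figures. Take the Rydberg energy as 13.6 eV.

2.50 eV

E_n = −13.6 Z²/n² = −122.4/n² eV for Z = 3.
E_7 = −122.4/49 = −2.50 eV, so ionization (to E = 0) requires 2.50 eV.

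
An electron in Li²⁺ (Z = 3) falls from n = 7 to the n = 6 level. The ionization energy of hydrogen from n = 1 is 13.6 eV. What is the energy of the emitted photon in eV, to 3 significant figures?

The Bohr energies scale as Z², so for Z = 3: E_n = −122.4/n² eV.
E_7 = −122.4/49 = −2.498 eV and E_6 = −122.4/36 = −3.400 eV.
The photon energy is |E_7 − E_6| = 0.902 eV.

0.902 eV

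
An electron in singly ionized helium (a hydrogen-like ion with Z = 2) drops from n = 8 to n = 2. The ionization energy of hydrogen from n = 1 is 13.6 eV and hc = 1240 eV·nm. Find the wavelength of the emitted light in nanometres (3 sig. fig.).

For Z = 2 the level energies scale as Z², so the effective Rydberg energy is 13.6 × 4 = 54.40 eV.
ΔE = 54.40 × (1/2² − 1/8²) = 54.40 × 0.2344 = 12.75 eV.
λ = hc/ΔE = 1240 / 12.75 = 97.3 nm.

97.3 nm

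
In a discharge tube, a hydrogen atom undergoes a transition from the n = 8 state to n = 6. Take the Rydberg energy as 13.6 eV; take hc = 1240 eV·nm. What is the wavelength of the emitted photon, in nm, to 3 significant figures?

ΔE = 13.60 × (1/6² − 1/8²) = 13.60 × 0.01215 = 0.1653 eV.
λ = hc/ΔE = 1240 / 0.1653 = 7500 nm.

7500 nm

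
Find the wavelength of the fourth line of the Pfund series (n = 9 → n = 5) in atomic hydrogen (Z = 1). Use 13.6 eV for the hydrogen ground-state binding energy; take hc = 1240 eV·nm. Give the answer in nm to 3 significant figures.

The Pfund series terminates on n_f = 5; the fourth line has n_i = 5+4 = 9.
ΔE = 13.60 × (1/5² − 1/9²) = 0.3761 eV.
λ = 1240 / 0.3761 = 3300 nm.

3300 nm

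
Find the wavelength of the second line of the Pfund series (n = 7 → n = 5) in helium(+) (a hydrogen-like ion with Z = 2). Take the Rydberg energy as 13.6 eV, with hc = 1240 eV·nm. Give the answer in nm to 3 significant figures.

The Pfund series terminates on n_f = 5; the second line has n_i = 5+2 = 7.
ΔE = 54.40 × (1/5² − 1/7²) = 1.066 eV.
λ = 1240 / 1.066 = 1160 nm.

1160 nm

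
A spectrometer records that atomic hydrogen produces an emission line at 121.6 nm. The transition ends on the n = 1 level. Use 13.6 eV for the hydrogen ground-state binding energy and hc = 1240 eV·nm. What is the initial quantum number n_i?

The photon energy is ΔE = hc/λ = 1240 / 121.6 = 10.20 eV.
With Z = 1, ΔE = 13.60 × (1/n_f² − 1/n_i²), so 1/n_f² − 1/n_i² = 0.7498.
With n_f = 1: 1/n_i² = 1/1 − 0.7498 = 0.2502, so n_i ≈ 2.00.

n_i = 2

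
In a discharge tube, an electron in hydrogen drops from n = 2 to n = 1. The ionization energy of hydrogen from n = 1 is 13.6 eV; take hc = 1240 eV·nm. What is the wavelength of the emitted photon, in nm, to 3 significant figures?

122 nm

ΔE = 13.60 × (1/1² − 1/2²) = 13.60 × 0.7500 = 10.20 eV.
λ = hc/ΔE = 1240 / 10.20 = 122 nm.
This line belongs to the Lyman series.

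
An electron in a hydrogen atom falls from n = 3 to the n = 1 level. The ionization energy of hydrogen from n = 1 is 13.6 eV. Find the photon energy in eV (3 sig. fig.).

E_3 = −13.60/9 = −1.511 eV and E_1 = −13.60/1 = −13.60 eV.
The photon energy is |E_3 − E_1| = 12.1 eV.

12.1 eV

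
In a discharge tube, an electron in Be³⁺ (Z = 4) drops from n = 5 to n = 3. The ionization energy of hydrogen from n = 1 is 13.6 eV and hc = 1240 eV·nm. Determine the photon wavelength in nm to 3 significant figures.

80.1 nm

For Z = 4 the level energies scale as Z², so the effective Rydberg energy is 13.6 × 16 = 217.6 eV.
ΔE = 217.6 × (1/3² − 1/5²) = 217.6 × 0.07111 = 15.47 eV.
λ = hc/ΔE = 1240 / 15.47 = 80.1 nm.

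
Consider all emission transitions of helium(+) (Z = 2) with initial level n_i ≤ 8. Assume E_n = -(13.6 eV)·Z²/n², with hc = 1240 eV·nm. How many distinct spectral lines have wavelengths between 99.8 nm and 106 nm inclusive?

Enumerate all n_i → n_f pairs with 1 ≤ n_f < n_i ≤ 8 and compute λ = 1240 / [13.6·4·(1/n_f² − 1/n_i²)].
Lines falling in [99.8, 106] nm: 6→2 (102.6 nm).

1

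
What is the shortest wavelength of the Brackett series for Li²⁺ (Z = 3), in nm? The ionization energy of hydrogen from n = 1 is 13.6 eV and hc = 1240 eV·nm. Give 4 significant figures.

The Brackett series has lower level n_f = 4; the series limit corresponds to n_i → ∞.
ΔE_max = 13.6 × 9 / 4² = 7.650 eV.
λ_min = 1240 / 7.650 = 162.1 nm.

162.1 nm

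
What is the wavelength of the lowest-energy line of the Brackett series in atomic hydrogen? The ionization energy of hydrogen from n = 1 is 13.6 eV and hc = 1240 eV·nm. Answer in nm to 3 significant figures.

The Brackett series terminates on n_f = 4; the first line has n_i = 4+1 = 5.
ΔE = 13.60 × (1/4² − 1/5²) = 0.3060 eV.
λ = 1240 / 0.3060 = 4050 nm.

4050 nm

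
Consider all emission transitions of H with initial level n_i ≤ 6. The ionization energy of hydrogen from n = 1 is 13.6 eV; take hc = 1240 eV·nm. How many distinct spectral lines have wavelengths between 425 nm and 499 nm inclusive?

Enumerate all n_i → n_f pairs with 1 ≤ n_f < n_i ≤ 6 and compute λ = 1240 / [13.6·1·(1/n_f² − 1/n_i²)].
Lines falling in [425, 499] nm: 5→2 (434.2 nm), 4→2 (486.3 nm).

2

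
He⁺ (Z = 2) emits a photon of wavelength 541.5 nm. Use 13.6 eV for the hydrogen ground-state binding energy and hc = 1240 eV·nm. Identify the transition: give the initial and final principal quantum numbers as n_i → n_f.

The photon energy is ΔE = hc/λ = 1240 / 541.5 = 2.290 eV.
With Z = 2, ΔE = 54.40 × (1/n_f² − 1/n_i²), so 1/n_f² − 1/n_i² = 0.04209.
Trying n_f = 4 gives 1/n_i² = 0.02041, i.e. n_i ≈ 7; this pair matches.

n_i = 7, n_f = 4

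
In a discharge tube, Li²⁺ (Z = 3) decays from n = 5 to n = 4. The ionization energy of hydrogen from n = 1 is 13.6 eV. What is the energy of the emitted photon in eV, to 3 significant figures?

The Bohr energies scale as Z², so for Z = 3: E_n = −122.4/n² eV.
E_5 = −122.4/25 = −4.896 eV and E_4 = −122.4/16 = −7.650 eV.
The photon energy is |E_5 − E_4| = 2.75 eV.

2.75 eV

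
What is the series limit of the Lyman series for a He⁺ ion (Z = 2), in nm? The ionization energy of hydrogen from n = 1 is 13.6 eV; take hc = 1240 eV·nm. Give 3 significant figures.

The Lyman series has lower level n_f = 1; the series limit corresponds to n_i → ∞.
ΔE_max = 13.6 × 4 / 1² = 54.40 eV.
λ_min = 1240 / 54.40 = 22.8 nm.

22.8 nm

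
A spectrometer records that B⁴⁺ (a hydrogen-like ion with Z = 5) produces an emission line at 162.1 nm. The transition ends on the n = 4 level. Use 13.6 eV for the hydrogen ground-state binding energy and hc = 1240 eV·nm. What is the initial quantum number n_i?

n_i = 5

The photon energy is ΔE = hc/λ = 1240 / 162.1 = 7.650 eV.
With Z = 5, ΔE = 340.0 × (1/n_f² − 1/n_i²), so 1/n_f² − 1/n_i² = 0.02250.
With n_f = 4: 1/n_i² = 1/16 − 0.02250 = 0.04000, so n_i ≈ 5.00.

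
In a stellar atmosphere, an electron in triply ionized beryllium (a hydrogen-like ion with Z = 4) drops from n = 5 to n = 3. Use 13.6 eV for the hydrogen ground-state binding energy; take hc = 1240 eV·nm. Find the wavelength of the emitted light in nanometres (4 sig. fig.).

80.14 nm

For Z = 4 the level energies scale as Z², so the effective Rydberg energy is 13.6 × 16 = 217.6 eV.
ΔE = 217.6 × (1/3² − 1/5²) = 217.6 × 0.07111 = 15.47 eV.
λ = hc/ΔE = 1240 / 15.47 = 80.14 nm.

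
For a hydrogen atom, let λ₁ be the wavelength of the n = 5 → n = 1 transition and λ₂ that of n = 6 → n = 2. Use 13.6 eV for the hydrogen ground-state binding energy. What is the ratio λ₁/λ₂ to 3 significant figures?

0.231

λ ∝ 1/ΔE ∝ 1/(1/n_f² − 1/n_i²), and the Z² and hc factors cancel in the ratio.
λ₁/λ₂ = (1/2² − 1/6²)/(1/1² − 1/5²) = 0.2222/0.9600 = 0.231.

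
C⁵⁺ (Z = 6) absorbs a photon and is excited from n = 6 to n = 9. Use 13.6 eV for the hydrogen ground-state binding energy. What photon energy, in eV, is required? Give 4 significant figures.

The Bohr energies scale as Z², so for Z = 6: E_n = −489.6/n² eV.
E_9 = −489.6/81 = −6.044 eV and E_6 = −489.6/36 = −13.60 eV.
The photon energy is |E_9 − E_6| = 7.556 eV.

7.556 eV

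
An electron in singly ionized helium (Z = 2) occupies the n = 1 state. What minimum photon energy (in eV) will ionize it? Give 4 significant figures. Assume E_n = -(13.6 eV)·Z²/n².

E_n = −13.6 Z²/n² = −54.40/n² eV for Z = 2.
E_1 = −54.40/1 = −54.40 eV, so ionization (to E = 0) requires 54.40 eV.

54.40 eV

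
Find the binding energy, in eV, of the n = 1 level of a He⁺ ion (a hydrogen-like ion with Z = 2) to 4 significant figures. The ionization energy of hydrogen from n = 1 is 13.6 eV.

E_n = −13.6 Z²/n² = −54.40/n² eV for Z = 2.
E_1 = −54.40/1 = −54.40 eV, so ionization (to E = 0) requires 54.40 eV.

54.40 eV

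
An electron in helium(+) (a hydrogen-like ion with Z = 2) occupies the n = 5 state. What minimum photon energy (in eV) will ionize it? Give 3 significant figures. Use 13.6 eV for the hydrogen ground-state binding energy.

2.18 eV

E_n = −13.6 Z²/n² = −54.40/n² eV for Z = 2.
E_5 = −54.40/25 = −2.18 eV, so ionization (to E = 0) requires 2.18 eV.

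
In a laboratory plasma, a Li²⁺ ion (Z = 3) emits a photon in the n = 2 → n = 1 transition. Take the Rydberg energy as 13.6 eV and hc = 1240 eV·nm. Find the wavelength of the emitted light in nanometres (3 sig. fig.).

13.5 nm

For Z = 3 the level energies scale as Z², so the effective Rydberg energy is 13.6 × 9 = 122.4 eV.
ΔE = 122.4 × (1/1² − 1/2²) = 122.4 × 0.7500 = 91.80 eV.
λ = hc/ΔE = 1240 / 91.80 = 13.5 nm.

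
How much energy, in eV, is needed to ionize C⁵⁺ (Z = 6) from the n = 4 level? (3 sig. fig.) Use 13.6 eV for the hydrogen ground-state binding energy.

E_n = −13.6 Z²/n² = −489.6/n² eV for Z = 6.
E_4 = −489.6/16 = −30.6 eV, so ionization (to E = 0) requires 30.6 eV.

30.6 eV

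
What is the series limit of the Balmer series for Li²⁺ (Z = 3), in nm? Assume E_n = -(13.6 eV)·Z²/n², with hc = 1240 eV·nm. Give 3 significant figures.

The Balmer series has lower level n_f = 2; the series limit corresponds to n_i → ∞.
ΔE_max = 13.6 × 9 / 2² = 30.60 eV.
λ_min = 1240 / 30.60 = 40.5 nm.

40.5 nm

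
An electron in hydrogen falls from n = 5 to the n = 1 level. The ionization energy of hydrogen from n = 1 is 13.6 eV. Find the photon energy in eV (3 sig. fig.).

13.1 eV

E_5 = −13.60/25 = −0.5440 eV and E_1 = −13.60/1 = −13.60 eV.
The photon energy is |E_5 − E_1| = 13.1 eV.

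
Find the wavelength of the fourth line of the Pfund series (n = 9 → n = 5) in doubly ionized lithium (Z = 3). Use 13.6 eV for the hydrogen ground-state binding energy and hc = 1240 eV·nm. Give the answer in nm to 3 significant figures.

The Pfund series terminates on n_f = 5; the fourth line has n_i = 5+4 = 9.
ΔE = 122.4 × (1/5² − 1/9²) = 3.385 eV.
λ = 1240 / 3.385 = 366 nm.

366 nm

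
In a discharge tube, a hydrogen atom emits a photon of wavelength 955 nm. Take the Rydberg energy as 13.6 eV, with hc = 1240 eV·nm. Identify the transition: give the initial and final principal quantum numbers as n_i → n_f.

The photon energy is ΔE = hc/λ = 1240 / 955 = 1.298 eV.
With Z = 1, ΔE = 13.60 × (1/n_f² − 1/n_i²), so 1/n_f² − 1/n_i² = 0.09547.
Trying n_f = 3 gives 1/n_i² = 0.01564, i.e. n_i ≈ 8; this pair matches.

n_i = 8, n_f = 3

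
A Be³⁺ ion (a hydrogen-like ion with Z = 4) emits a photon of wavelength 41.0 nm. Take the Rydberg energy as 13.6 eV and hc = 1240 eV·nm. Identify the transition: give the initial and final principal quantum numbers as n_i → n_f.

The photon energy is ΔE = hc/λ = 1240 / 41.0 = 30.24 eV.
With Z = 4, ΔE = 217.6 × (1/n_f² − 1/n_i²), so 1/n_f² − 1/n_i² = 0.1390.
Trying n_f = 2 gives 1/n_i² = 0.1110, i.e. n_i ≈ 3; this pair matches.

n_i = 3, n_f = 2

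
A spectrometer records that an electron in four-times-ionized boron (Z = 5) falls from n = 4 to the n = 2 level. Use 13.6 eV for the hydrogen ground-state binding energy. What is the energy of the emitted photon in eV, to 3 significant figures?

63.8 eV

The Bohr energies scale as Z², so for Z = 5: E_n = −340.0/n² eV.
E_4 = −340.0/16 = −21.25 eV and E_2 = −340.0/4 = −85.00 eV.
The photon energy is |E_4 − E_2| = 63.8 eV.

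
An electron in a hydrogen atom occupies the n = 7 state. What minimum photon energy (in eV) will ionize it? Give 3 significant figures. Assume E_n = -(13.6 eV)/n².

0.278 eV

E_7 = −13.60/49 = −0.278 eV, so ionization (to E = 0) requires 0.278 eV.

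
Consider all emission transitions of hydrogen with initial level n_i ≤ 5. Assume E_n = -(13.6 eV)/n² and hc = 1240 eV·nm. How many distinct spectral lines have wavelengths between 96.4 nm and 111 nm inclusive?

Enumerate all n_i → n_f pairs with 1 ≤ n_f < n_i ≤ 5 and compute λ = 1240 / [13.6·1·(1/n_f² − 1/n_i²)].
Lines falling in [96.4, 111] nm: 4→1 (97.25 nm), 3→1 (102.6 nm).

2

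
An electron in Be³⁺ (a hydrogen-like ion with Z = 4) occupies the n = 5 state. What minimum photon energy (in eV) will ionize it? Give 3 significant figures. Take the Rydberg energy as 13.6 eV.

E_n = −13.6 Z²/n² = −217.6/n² eV for Z = 4.
E_5 = −217.6/25 = −8.70 eV, so ionization (to E = 0) requires 8.70 eV.

8.70 eV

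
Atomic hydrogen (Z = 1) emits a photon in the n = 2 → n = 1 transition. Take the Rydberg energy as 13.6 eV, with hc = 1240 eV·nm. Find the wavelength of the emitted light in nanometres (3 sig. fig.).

ΔE = 13.60 × (1/1² − 1/2²) = 13.60 × 0.7500 = 10.20 eV.
λ = hc/ΔE = 1240 / 10.20 = 122 nm.
This line belongs to the Lyman series.

122 nm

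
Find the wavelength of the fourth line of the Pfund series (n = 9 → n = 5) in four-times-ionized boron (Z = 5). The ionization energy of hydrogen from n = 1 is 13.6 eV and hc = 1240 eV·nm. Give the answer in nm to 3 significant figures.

The Pfund series terminates on n_f = 5; the fourth line has n_i = 5+4 = 9.
ΔE = 340.0 × (1/5² − 1/9²) = 9.402 eV.
λ = 1240 / 9.402 = 132 nm.

132 nm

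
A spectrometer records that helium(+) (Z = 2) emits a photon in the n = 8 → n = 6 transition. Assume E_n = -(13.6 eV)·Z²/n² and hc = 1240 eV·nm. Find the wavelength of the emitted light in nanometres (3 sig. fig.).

1880 nm

For Z = 2 the level energies scale as Z², so the effective Rydberg energy is 13.6 × 4 = 54.40 eV.
ΔE = 54.40 × (1/6² − 1/8²) = 54.40 × 0.01215 = 0.6611 eV.
λ = hc/ΔE = 1240 / 0.6611 = 1880 nm.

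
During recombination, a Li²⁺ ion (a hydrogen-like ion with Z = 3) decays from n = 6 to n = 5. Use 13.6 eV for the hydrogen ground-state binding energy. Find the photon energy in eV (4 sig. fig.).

The Bohr energies scale as Z², so for Z = 3: E_n = −122.4/n² eV.
E_6 = −122.4/36 = −3.400 eV and E_5 = −122.4/25 = −4.896 eV.
The photon energy is |E_6 − E_5| = 1.496 eV.

1.496 eV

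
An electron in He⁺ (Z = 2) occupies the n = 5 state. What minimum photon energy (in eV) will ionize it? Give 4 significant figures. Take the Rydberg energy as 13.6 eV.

2.176 eV

E_n = −13.6 Z²/n² = −54.40/n² eV for Z = 2.
E_5 = −54.40/25 = −2.176 eV, so ionization (to E = 0) requires 2.176 eV.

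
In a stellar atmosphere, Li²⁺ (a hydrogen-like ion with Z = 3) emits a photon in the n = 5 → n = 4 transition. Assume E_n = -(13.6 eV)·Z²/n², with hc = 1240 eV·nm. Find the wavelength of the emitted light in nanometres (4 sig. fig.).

450.3 nm

For Z = 3 the level energies scale as Z², so the effective Rydberg energy is 13.6 × 9 = 122.4 eV.
ΔE = 122.4 × (1/4² − 1/5²) = 122.4 × 0.02250 = 2.754 eV.
λ = hc/ΔE = 1240 / 2.754 = 450.3 nm.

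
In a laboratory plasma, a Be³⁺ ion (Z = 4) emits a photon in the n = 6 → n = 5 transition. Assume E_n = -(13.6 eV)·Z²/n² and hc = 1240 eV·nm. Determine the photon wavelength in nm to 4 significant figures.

For Z = 4 the level energies scale as Z², so the effective Rydberg energy is 13.6 × 16 = 217.6 eV.
ΔE = 217.6 × (1/5² − 1/6²) = 217.6 × 0.01222 = 2.660 eV.
λ = hc/ΔE = 1240 / 2.660 = 466.2 nm.

466.2 nm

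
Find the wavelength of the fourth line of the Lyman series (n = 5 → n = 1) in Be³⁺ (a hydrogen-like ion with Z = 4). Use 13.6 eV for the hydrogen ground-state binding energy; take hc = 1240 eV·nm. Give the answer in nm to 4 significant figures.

The Lyman series terminates on n_f = 1; the fourth line has n_i = 1+4 = 5.
ΔE = 217.6 × (1/1² − 1/5²) = 208.9 eV.
λ = 1240 / 208.9 = 5.936 nm.

5.936 nm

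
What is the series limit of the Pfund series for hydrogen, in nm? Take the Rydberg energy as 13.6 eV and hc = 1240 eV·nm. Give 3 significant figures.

The Pfund series has lower level n_f = 5; the series limit corresponds to n_i → ∞.
ΔE_max = 13.6 × 1 / 5² = 0.5440 eV.
λ_min = 1240 / 0.5440 = 2280 nm.

2280 nm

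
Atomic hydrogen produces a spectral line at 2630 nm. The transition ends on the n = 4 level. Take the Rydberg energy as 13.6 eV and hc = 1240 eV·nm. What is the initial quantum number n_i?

n_i = 6

The photon energy is ΔE = hc/λ = 1240 / 2630 = 0.4715 eV.
With Z = 1, ΔE = 13.60 × (1/n_f² − 1/n_i²), so 1/n_f² − 1/n_i² = 0.03467.
With n_f = 4: 1/n_i² = 1/16 − 0.03467 = 0.02783, so n_i ≈ 5.99.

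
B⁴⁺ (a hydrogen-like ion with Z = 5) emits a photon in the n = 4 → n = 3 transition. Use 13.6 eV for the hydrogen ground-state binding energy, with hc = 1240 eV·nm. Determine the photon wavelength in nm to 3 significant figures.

For Z = 5 the level energies scale as Z², so the effective Rydberg energy is 13.6 × 25 = 340.0 eV.
ΔE = 340.0 × (1/3² − 1/4²) = 340.0 × 0.04861 = 16.53 eV.
λ = hc/ΔE = 1240 / 16.53 = 75.0 nm.

75.0 nm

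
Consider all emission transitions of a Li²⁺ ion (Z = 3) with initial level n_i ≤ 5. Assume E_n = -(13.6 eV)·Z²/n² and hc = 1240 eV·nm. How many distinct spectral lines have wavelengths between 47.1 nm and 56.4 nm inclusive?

2

Enumerate all n_i → n_f pairs with 1 ≤ n_f < n_i ≤ 5 and compute λ = 1240 / [13.6·9·(1/n_f² − 1/n_i²)].
Lines falling in [47.1, 56.4] nm: 5→2 (48.24 nm), 4→2 (54.03 nm).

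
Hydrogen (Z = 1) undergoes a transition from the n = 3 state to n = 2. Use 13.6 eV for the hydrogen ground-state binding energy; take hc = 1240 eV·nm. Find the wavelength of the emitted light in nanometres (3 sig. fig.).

ΔE = 13.60 × (1/2² − 1/3²) = 13.60 × 0.1389 = 1.889 eV.
λ = hc/ΔE = 1240 / 1.889 = 656 nm.

656 nm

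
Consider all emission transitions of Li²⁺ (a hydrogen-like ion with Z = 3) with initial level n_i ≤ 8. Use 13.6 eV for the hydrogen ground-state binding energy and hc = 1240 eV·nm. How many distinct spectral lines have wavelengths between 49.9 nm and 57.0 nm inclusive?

1

Enumerate all n_i → n_f pairs with 1 ≤ n_f < n_i ≤ 8 and compute λ = 1240 / [13.6·9·(1/n_f² − 1/n_i²)].
Lines falling in [49.9, 57.0] nm: 4→2 (54.03 nm).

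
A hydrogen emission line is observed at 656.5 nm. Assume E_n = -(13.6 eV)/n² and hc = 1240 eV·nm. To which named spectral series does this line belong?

ΔE = 1240/656.5 = 1.889 eV.
This matches 13.6 × (1/2² − 1/3²), so n_f = 2: the Balmer series.

Balmer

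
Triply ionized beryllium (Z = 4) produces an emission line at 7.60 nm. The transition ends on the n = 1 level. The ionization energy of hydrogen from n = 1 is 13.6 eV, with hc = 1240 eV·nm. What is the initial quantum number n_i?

The photon energy is ΔE = hc/λ = 1240 / 7.60 = 163.2 eV.
With Z = 4, ΔE = 217.6 × (1/n_f² − 1/n_i²), so 1/n_f² − 1/n_i² = 0.7498.
With n_f = 1: 1/n_i² = 1/1 − 0.7498 = 0.2502, so n_i ≈ 2.00.

n_i = 2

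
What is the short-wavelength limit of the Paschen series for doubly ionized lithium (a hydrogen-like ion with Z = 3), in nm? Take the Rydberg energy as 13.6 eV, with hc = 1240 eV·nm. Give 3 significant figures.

The Paschen series has lower level n_f = 3; the series limit corresponds to n_i → ∞.
ΔE_max = 13.6 × 9 / 3² = 13.60 eV.
λ_min = 1240 / 13.60 = 91.2 nm.

91.2 nm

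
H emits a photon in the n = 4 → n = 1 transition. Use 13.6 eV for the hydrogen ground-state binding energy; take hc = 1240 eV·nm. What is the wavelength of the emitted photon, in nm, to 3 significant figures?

ΔE = 13.60 × (1/1² − 1/4²) = 13.60 × 0.9375 = 12.75 eV.
λ = hc/ΔE = 1240 / 12.75 = 97.3 nm.
This line belongs to the Lyman series.

97.3 nm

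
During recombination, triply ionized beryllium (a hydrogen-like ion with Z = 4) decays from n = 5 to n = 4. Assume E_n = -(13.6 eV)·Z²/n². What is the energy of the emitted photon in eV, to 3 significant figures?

4.90 eV

The Bohr energies scale as Z², so for Z = 4: E_n = −217.6/n² eV.
E_5 = −217.6/25 = −8.704 eV and E_4 = −217.6/16 = −13.60 eV.
The photon energy is |E_5 − E_4| = 4.90 eV.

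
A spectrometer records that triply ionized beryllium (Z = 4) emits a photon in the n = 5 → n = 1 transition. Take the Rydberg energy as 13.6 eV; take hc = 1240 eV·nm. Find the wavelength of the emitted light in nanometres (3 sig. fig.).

5.94 nm

For Z = 4 the level energies scale as Z², so the effective Rydberg energy is 13.6 × 16 = 217.6 eV.
ΔE = 217.6 × (1/1² − 1/5²) = 217.6 × 0.9600 = 208.9 eV.
λ = hc/ΔE = 1240 / 208.9 = 5.94 nm.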